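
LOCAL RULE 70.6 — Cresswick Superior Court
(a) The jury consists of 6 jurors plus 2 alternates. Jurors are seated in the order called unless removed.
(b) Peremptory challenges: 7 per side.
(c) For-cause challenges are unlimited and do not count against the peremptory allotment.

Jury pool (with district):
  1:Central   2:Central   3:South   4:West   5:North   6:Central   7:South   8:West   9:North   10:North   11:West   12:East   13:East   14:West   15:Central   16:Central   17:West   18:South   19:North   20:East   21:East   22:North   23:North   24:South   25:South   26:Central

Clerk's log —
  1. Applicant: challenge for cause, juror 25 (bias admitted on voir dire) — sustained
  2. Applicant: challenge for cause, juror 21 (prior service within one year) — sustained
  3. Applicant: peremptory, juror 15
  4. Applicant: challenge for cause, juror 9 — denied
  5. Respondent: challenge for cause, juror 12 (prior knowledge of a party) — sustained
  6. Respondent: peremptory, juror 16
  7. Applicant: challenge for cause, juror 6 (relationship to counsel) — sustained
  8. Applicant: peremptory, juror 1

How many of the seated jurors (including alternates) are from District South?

Removed: #1, #6, #12, #15, #16, #21, #25.
Seated (8 incl. alternates): #2, #3, #4, #5, #7, #8, #9, #10.
Of those, in District South: #3, #7 → 2.

2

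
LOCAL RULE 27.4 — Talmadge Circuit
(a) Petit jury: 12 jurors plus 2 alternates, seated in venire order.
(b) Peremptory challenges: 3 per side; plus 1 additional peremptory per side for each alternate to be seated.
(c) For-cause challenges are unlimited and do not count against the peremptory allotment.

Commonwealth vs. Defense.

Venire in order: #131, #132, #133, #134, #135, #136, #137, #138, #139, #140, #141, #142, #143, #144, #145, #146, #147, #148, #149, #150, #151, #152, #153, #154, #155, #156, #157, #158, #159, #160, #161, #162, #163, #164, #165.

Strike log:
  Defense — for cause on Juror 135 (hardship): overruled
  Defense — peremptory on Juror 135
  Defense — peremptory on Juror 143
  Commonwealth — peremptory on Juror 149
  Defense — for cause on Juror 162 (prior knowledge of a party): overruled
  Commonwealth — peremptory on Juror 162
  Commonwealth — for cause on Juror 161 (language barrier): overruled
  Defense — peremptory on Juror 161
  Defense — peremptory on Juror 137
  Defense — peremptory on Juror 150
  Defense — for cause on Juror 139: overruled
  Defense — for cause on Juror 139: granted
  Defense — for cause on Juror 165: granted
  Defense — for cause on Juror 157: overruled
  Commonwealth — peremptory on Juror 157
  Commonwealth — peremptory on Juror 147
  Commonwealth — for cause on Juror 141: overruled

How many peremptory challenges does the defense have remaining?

0

Defense allotment: 3 base + 1 × 2 alternates = 5.
Defense peremptories used: #135, #143, #161, #137, #150 — 5 (for-cause on #135, #162, #139, #139, #165, #157 don't count).
Remaining: 5 − 5 = 0.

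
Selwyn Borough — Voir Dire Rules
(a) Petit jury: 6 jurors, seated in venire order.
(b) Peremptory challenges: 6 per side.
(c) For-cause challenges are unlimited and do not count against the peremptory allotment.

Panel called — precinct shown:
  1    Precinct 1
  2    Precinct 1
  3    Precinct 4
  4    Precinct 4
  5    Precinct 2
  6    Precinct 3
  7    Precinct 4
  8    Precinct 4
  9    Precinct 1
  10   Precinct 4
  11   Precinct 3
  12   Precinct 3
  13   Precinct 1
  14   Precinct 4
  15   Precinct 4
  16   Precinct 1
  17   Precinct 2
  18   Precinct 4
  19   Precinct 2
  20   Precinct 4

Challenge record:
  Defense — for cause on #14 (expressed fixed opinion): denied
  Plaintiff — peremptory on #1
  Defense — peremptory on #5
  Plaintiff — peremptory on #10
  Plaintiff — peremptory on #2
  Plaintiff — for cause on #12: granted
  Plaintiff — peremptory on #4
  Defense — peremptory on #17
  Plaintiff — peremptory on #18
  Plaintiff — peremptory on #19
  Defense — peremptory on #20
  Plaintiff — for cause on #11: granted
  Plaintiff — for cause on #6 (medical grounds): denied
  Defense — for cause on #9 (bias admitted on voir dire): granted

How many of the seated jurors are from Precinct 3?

1

Removed: #1, #2, #4, #5, #9, #10, #11, #12, #17, #18, #19, #20.
Seated jurors 1–6: #3, #6, #7, #8, #13, #14.
Of those, in Precinct 3: #6 → 1.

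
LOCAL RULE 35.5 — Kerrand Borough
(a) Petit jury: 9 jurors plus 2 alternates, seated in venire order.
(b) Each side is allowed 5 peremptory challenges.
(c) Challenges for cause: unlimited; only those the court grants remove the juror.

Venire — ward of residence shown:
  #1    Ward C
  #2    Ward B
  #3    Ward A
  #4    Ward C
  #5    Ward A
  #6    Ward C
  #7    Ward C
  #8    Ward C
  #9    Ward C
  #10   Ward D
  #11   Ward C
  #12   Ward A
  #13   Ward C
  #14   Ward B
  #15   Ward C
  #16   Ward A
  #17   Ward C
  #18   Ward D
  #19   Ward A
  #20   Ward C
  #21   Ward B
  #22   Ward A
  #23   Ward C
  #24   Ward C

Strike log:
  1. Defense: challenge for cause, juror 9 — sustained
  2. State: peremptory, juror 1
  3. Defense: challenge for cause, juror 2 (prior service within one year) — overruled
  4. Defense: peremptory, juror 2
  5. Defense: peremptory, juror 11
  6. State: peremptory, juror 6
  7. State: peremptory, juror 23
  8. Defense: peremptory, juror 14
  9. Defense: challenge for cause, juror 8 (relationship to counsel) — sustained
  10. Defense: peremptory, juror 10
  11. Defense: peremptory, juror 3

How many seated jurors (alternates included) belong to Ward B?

Removed: #1, #2, #3, #6, #8, #9, #10, #11, #14, #23.
Seated (11 incl. alternates): #4, #5, #7, #12, #13, #15, #16, #17, #18, #19, #20.
None of those are in Ward B → 0.

0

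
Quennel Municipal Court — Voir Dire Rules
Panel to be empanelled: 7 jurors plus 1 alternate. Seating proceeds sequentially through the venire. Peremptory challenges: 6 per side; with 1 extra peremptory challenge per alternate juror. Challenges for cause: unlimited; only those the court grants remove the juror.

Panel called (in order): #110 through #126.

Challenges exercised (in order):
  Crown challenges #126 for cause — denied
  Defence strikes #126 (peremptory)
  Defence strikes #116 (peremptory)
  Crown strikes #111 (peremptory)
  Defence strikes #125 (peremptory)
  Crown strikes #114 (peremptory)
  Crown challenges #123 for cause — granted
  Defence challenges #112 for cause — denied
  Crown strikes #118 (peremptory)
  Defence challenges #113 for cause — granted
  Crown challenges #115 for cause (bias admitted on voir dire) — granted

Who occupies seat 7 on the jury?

122

Removed: #111, #113, #114, #115, #116, #118, #123, #125, #126. (#112 stays — for-cause denied.)
Seating in order: seats 1–7 → #110, #112, #117, #119, #120, #121, #122; alternates → #124.
So seat 7 is #122.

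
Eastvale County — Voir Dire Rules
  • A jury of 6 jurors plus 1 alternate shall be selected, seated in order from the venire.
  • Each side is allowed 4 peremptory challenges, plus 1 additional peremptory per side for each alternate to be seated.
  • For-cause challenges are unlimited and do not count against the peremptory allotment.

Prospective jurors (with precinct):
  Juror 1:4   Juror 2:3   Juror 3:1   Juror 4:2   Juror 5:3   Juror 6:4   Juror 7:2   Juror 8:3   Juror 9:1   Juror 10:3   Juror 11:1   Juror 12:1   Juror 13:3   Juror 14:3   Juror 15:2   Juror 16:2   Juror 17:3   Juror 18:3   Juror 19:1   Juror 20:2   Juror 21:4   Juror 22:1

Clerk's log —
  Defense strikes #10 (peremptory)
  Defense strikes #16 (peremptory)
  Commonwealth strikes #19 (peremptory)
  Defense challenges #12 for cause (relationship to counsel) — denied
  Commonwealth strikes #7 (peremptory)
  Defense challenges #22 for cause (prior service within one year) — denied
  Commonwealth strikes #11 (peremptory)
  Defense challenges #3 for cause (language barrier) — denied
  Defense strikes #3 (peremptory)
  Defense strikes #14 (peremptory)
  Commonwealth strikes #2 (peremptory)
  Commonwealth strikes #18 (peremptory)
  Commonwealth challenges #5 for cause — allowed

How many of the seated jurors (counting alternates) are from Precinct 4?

Removed: #2, #3, #5, #7, #10, #11, #14, #16, #18, #19.
Seated (7 incl. alternates): #1, #4, #6, #8, #9, #12, #13.
Of those, in Precinct 4: #1, #6 → 2.

2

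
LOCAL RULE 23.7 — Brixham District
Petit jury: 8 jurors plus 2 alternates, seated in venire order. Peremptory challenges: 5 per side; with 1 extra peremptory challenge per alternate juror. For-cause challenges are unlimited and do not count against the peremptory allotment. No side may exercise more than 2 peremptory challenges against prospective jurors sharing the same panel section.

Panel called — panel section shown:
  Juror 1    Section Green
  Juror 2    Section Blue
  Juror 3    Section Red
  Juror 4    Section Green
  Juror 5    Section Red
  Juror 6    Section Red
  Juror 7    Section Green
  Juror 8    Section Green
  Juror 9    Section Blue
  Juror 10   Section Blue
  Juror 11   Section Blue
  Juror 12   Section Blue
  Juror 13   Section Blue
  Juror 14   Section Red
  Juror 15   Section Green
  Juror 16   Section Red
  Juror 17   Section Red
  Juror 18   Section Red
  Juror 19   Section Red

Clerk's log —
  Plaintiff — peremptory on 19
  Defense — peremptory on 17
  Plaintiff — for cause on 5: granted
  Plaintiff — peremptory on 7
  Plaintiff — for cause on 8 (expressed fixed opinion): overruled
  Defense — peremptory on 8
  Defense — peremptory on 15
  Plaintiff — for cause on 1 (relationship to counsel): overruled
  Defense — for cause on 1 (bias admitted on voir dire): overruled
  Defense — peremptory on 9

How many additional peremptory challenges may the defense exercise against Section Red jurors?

1

Defense peremptories so far: #17, #8, #15, #9 — 4 of 7 used, 3 left overall.
Against Section Red: #17 — 1 used; per-section cap 2 leaves 1.
Binding limit: min(3, 1) = 1.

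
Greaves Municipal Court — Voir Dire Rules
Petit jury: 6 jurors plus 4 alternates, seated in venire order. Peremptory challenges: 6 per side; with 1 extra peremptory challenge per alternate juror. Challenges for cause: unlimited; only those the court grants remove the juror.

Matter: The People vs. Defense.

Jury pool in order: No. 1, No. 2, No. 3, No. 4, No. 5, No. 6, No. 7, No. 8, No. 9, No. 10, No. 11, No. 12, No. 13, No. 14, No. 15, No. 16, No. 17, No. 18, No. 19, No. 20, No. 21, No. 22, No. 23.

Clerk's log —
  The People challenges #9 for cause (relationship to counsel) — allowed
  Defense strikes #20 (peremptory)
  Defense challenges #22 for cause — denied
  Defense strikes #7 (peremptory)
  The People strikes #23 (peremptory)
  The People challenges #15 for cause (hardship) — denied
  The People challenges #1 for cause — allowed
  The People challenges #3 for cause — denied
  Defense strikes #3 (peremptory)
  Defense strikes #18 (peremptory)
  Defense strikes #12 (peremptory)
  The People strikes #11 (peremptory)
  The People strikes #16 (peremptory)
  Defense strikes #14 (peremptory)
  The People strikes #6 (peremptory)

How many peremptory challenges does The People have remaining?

6

The People allotment: 6 base + 1 × 4 alternates = 10.
The People peremptories used: #23, #11, #16, #6 — 4 (for-cause on #9, #15, #1, #3 don't count).
Remaining: 10 − 4 = 6.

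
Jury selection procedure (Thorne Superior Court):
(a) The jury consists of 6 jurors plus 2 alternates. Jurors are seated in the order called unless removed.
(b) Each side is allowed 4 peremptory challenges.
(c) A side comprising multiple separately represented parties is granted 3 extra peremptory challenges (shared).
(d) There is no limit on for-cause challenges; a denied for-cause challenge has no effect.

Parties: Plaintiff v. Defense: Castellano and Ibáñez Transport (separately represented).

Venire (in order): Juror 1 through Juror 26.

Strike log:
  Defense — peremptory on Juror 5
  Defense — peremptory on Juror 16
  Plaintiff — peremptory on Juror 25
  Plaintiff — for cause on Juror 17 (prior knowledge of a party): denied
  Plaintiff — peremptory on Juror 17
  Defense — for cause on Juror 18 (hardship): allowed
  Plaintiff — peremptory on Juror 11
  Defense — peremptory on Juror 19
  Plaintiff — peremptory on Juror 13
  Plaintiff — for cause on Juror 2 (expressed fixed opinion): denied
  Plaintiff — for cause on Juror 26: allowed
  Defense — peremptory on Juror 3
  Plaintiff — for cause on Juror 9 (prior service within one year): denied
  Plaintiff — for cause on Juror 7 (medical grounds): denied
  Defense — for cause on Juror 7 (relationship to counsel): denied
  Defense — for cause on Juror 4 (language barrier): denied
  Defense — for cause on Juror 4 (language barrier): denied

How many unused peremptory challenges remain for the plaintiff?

0

Plaintiff allotment: 4.
Plaintiff peremptories used: #25, #17, #11, #13 — 4 (for-cause on #17, #2, #26, #9, #7 don't count).
Remaining: 4 − 4 = 0.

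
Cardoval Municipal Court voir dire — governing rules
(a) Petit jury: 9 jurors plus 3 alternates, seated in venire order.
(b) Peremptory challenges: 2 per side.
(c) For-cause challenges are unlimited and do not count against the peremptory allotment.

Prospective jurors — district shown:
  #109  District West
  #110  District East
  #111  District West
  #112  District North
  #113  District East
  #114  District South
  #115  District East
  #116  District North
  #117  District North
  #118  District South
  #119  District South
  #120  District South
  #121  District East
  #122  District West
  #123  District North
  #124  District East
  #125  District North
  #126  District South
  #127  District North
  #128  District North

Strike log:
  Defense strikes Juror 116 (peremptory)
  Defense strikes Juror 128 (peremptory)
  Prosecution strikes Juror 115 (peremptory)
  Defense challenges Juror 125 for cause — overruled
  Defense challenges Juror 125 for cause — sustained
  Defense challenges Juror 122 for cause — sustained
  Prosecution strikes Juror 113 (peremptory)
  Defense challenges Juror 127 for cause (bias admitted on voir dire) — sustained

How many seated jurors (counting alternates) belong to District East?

Removed: #113, #115, #116, #122, #125, #127, #128.
Seated (12 incl. alternates): #109, #110, #111, #112, #114, #117, #118, #119, #120, #121, #123, #124.
Of those, in District East: #110, #121, #124 → 3.

3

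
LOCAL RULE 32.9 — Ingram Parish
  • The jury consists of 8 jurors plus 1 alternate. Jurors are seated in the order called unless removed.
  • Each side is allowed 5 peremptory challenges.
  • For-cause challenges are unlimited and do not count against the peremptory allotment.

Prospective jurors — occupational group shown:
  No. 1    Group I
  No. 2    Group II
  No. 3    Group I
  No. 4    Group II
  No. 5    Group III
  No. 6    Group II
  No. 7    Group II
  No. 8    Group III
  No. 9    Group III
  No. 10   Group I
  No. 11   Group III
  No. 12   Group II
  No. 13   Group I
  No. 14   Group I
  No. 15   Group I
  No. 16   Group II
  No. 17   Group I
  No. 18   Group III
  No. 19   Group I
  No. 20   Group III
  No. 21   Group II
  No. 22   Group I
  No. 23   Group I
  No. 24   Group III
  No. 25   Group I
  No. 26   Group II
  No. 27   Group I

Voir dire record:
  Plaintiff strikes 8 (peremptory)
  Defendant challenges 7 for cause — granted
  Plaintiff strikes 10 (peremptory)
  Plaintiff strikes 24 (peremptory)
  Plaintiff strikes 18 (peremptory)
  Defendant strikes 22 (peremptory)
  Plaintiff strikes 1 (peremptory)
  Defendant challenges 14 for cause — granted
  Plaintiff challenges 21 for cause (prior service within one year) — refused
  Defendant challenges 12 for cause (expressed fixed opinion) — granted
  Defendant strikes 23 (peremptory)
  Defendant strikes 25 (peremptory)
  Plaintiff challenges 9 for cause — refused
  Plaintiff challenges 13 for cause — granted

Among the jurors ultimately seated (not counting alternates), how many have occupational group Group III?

Removed: #1, #7, #8, #10, #12, #13, #14, #18, #22, #23, #24, #25.
Seated jurors 1–8: #2, #3, #4, #5, #6, #9, #11, #15 (alternates #16 not counted).
Of those, in Group III: #5, #9, #11 → 3.

3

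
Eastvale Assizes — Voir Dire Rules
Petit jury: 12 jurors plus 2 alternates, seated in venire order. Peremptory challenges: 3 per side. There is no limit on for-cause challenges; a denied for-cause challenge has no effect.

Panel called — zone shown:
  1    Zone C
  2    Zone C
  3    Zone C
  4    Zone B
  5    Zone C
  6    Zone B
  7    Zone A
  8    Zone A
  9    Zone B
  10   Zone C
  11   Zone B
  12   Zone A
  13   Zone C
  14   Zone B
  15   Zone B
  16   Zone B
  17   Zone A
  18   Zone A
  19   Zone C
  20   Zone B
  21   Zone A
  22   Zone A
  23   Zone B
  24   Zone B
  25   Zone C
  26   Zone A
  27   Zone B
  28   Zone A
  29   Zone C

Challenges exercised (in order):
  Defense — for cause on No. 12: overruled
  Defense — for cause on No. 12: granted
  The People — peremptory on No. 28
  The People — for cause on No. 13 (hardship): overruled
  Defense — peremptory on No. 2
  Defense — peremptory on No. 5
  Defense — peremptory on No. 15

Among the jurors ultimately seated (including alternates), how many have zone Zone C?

Removed: #2, #5, #12, #15, #28.
Seated (14 incl. alternates): #1, #3, #4, #6, #7, #8, #9, #10, #11, #13, #14, #16, #17, #18.
Of those, in Zone C: #1, #3, #10, #13 → 4.

4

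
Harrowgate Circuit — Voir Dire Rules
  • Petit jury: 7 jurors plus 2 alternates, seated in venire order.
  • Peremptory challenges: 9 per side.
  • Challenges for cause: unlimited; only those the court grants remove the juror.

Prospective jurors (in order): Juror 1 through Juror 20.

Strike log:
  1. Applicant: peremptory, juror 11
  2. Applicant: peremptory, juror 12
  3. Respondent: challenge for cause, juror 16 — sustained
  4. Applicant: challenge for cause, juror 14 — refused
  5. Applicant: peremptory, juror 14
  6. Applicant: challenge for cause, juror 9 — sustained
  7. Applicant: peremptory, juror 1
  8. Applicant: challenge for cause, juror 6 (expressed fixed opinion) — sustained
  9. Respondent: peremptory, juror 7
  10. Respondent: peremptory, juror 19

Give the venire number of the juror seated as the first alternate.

Removed: #1, #6, #7, #9, #11, #12, #14, #16, #19.
Seating in order: seats 1–7 → #2, #3, #4, #5, #8, #10, #13; alternates → #15, #17.
So alternate 1 is #15.

15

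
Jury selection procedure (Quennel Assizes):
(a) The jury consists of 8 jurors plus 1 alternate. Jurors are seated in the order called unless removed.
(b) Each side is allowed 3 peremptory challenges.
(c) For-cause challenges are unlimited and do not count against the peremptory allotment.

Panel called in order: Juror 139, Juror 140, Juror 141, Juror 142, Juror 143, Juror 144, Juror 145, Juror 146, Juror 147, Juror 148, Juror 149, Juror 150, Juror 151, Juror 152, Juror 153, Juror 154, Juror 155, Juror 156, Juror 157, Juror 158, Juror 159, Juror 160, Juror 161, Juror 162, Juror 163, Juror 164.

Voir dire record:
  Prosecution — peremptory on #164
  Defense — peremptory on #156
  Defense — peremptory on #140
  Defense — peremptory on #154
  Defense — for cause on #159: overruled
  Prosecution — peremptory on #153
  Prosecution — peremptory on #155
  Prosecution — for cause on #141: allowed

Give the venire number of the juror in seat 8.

148

Removed: #140, #141, #153, #154, #155, #156, #164. (#159 stays — for-cause denied.)
Filling seats in venire order through position 8: #139, #142, #143, #144, #145, #146, #147, #148.
So seat 8 is #148.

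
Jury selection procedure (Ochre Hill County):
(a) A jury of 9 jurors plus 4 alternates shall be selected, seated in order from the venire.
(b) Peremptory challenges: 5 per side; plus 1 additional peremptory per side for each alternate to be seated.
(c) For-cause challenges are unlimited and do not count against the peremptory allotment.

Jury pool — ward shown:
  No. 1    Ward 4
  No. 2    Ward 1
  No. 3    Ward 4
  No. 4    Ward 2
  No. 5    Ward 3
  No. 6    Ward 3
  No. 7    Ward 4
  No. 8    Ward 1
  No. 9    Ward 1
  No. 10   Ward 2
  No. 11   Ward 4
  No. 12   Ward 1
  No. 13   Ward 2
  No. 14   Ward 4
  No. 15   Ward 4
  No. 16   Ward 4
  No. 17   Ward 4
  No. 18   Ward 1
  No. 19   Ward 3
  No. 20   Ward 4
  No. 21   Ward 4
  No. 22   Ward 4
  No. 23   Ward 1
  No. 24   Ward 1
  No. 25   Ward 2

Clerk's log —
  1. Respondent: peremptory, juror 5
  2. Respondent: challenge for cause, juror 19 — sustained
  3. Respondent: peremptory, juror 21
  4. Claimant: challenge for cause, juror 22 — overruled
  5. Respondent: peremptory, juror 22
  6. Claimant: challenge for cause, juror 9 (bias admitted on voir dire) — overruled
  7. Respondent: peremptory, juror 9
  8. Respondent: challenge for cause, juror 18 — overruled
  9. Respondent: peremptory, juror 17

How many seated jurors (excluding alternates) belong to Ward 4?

Removed: #5, #9, #17, #19, #21, #22.
Seated jurors 1–9: #1, #2, #3, #4, #6, #7, #8, #10, #11 (alternates #12, #13, #14, #15 not counted).
Of those, in Ward 4: #1, #3, #7, #11 → 4.

4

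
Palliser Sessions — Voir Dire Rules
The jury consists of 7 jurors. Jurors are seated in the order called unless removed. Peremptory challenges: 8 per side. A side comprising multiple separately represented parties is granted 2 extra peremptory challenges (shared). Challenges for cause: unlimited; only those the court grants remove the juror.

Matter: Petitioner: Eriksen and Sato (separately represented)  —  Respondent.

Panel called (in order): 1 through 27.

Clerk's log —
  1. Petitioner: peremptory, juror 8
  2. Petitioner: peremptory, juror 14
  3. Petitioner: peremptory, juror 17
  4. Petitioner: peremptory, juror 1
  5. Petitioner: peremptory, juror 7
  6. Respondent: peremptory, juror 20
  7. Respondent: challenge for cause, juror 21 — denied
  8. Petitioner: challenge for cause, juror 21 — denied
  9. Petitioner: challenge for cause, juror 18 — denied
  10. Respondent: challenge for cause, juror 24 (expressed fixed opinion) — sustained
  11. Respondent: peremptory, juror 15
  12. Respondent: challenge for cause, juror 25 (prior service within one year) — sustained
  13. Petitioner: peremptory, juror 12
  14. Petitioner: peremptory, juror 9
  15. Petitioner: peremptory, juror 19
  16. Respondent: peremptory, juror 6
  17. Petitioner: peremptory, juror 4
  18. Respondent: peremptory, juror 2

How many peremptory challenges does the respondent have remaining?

Respondent allotment: 8.
Respondent peremptories used: #20, #15, #6, #2 — 4 (for-cause on #21, #24, #25 don't count).
Remaining: 8 − 4 = 4.

4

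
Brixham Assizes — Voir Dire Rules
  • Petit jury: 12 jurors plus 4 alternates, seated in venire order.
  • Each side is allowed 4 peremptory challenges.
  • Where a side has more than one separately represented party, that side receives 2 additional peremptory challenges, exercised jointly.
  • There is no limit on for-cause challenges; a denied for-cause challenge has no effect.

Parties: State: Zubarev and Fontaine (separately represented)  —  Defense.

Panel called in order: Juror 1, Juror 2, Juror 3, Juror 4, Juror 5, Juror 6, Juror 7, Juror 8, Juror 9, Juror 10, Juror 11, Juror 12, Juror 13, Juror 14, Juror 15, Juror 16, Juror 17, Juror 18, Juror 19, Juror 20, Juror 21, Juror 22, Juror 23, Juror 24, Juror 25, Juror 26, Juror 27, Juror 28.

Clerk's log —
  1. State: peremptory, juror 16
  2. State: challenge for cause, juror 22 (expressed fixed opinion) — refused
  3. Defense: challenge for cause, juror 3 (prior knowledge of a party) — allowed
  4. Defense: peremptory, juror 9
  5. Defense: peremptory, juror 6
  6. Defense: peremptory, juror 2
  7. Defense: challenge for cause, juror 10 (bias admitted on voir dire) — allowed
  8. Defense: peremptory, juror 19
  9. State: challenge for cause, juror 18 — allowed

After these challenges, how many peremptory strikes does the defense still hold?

Defense allotment: 4.
Defense peremptories used: #9, #6, #2, #19 — 4 (for-cause on #3, #10 don't count).
Remaining: 4 − 4 = 0.

0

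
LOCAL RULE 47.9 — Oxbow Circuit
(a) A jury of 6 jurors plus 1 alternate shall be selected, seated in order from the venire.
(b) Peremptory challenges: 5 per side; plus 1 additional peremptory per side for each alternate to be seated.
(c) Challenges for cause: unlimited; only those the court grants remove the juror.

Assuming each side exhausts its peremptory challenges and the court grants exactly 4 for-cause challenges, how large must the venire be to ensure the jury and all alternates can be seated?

23

Seats to fill: 6 + 1 alternates = 7.
Peremptories: 5 + 1×1 = 6 per side × 2 sides = 12.
For-cause removals: 4.
Minimum venire: 7 + 12 + 4 = 23.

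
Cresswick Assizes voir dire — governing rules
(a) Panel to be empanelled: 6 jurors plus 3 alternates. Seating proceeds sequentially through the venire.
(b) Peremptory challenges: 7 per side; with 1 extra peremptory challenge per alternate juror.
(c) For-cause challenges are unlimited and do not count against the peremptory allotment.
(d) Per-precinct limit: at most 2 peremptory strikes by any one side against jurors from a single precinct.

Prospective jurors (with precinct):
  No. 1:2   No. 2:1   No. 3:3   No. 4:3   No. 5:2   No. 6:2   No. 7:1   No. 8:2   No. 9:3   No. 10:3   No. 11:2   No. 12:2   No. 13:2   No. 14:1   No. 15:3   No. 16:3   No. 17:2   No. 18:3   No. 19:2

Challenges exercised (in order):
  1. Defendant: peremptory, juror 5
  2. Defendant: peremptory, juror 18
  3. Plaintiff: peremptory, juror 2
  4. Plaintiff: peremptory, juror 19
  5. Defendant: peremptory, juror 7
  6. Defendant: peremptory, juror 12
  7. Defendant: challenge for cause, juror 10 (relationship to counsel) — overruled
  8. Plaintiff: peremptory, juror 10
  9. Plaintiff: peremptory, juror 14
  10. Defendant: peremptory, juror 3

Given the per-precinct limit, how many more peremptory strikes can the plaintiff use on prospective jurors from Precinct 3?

Plaintiff peremptories so far: #2, #19, #10, #14 — 4 of 10 used, 6 left overall.
Against Precinct 3: #10 — 1 used; per-precinct cap 2 leaves 1.
Binding limit: min(6, 1) = 1.

1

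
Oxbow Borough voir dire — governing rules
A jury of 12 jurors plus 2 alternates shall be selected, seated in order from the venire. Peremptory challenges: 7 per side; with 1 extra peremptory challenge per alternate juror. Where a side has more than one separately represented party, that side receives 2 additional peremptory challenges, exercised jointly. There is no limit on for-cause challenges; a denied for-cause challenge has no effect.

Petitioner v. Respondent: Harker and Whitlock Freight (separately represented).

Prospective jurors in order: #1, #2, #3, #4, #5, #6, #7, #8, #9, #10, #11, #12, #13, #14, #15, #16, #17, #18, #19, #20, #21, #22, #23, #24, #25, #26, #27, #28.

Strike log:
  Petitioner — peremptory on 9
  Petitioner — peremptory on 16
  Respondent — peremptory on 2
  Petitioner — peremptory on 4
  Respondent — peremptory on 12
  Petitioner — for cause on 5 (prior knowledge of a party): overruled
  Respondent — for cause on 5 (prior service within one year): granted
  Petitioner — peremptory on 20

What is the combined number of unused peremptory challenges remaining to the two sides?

Petitioner allotment: 7 base + 1 × 2 alternates = 9. Respondent allotment: 7 base + 1 × 2 alternates + 2 multi-party = 11.
Petitioner peremptories used: #9, #16, #4, #20 — 4 (the for-cause on #5 doesn't count).
Respondent peremptories used: #2, #12 — 2 (the for-cause on #5 doesn't count).
Remaining: (9 − 4) + (11 − 2) = 14.

14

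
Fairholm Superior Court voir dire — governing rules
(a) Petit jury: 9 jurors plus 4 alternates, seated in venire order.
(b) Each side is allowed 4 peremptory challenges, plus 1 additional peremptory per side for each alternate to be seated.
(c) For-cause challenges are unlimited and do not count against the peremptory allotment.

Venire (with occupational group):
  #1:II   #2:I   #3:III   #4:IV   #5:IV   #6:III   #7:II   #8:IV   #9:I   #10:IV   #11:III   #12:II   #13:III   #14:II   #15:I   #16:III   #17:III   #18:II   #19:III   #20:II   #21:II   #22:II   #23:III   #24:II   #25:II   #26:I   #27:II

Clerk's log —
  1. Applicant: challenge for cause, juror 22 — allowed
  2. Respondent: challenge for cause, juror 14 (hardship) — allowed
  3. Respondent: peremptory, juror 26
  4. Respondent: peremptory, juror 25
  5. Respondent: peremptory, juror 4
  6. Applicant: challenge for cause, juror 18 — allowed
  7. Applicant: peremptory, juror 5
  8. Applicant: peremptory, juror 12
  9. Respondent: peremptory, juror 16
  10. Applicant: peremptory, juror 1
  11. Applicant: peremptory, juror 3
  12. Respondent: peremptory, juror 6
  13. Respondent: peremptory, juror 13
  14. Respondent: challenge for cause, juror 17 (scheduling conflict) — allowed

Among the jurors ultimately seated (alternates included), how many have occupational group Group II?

5

Removed: #1, #3, #4, #5, #6, #12, #13, #14, #16, #17, #18, #22, #25, #26.
Seated (13 incl. alternates): #2, #7, #8, #9, #10, #11, #15, #19, #20, #21, #23, #24, #27.
Of those, in Group II: #7, #20, #21, #24, #27 → 5.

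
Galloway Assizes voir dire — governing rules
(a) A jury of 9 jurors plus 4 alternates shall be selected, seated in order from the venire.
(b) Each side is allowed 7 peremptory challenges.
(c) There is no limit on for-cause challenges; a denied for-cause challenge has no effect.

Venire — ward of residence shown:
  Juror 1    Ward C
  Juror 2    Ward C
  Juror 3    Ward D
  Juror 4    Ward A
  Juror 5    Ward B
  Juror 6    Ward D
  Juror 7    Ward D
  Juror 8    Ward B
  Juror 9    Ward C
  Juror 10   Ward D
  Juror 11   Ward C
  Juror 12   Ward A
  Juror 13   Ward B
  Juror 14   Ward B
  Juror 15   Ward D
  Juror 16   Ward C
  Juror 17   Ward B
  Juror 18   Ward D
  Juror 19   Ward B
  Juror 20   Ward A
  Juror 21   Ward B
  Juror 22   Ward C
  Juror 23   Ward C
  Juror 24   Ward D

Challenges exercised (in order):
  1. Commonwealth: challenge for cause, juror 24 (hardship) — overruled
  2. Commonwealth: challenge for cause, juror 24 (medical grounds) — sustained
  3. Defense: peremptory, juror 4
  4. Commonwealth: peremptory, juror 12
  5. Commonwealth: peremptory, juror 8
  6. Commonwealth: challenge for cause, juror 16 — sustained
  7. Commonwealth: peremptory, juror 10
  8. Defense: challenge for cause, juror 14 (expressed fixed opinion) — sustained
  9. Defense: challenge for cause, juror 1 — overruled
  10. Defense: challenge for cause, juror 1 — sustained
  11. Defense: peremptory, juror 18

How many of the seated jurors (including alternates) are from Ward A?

1

Removed: #1, #4, #8, #10, #12, #14, #16, #18, #24.
Seated (13 incl. alternates): #2, #3, #5, #6, #7, #9, #11, #13, #15, #17, #19, #20, #21.
Of those, in Ward A: #20 → 1.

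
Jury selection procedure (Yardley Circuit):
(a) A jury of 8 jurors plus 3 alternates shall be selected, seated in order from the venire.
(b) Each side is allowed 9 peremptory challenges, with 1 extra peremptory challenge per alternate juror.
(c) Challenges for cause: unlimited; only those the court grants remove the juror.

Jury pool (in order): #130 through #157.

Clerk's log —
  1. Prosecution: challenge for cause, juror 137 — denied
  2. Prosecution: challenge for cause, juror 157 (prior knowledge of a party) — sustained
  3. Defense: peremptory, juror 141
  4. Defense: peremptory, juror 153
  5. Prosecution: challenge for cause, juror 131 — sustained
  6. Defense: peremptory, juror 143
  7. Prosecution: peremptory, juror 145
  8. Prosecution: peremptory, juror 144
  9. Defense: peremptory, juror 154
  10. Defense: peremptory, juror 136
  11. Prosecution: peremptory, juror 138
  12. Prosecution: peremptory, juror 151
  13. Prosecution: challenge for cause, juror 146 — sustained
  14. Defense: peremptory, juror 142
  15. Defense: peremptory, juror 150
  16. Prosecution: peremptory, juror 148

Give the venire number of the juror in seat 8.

140

Removed: #131, #136, #138, #141, #142, #143, #144, #145, #146, #148, #150, #151, #153, #154, #157. (#137 stays — for-cause denied.)
Filling seats in venire order through position 8: #130, #132, #133, #134, #135, #137, #139, #140.
So seat 8 is #140.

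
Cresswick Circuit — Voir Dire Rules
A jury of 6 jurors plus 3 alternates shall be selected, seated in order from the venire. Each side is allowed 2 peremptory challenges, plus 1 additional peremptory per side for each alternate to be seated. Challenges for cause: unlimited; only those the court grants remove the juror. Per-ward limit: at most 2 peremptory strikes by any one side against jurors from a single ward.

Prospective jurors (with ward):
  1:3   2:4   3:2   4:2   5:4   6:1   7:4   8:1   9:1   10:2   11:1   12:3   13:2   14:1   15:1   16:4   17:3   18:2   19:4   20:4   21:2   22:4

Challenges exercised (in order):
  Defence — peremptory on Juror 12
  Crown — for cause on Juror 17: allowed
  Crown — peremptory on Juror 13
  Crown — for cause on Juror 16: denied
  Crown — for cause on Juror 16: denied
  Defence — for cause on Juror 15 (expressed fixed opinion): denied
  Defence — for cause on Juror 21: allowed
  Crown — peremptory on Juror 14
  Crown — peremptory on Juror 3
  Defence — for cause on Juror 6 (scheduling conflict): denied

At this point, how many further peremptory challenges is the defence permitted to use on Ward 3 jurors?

Defence peremptories so far: #12 — 1 of 5 used, 4 left overall.
Against Ward 3: #12 — 1 used; per-ward cap 2 leaves 1.
Binding limit: min(4, 1) = 1.

1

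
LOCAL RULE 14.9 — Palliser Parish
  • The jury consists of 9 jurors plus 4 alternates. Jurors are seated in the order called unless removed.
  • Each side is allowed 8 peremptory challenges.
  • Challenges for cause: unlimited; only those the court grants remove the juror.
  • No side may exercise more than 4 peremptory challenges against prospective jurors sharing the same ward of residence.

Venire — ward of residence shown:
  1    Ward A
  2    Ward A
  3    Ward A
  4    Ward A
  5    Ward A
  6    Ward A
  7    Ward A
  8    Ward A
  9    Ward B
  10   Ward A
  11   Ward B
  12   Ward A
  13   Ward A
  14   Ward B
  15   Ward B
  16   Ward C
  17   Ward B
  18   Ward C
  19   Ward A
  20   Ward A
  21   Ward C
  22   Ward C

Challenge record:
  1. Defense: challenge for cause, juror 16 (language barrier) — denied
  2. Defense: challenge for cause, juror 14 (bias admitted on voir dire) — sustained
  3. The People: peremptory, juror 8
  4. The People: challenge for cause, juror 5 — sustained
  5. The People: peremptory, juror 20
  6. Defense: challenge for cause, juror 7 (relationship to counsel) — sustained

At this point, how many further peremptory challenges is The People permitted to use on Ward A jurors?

The People peremptories so far: #8, #20 — 2 of 8 used, 6 left overall.
Against Ward A: #8, #20 — 2 used; per-ward cap 4 leaves 2.
Binding limit: min(6, 2) = 2.

2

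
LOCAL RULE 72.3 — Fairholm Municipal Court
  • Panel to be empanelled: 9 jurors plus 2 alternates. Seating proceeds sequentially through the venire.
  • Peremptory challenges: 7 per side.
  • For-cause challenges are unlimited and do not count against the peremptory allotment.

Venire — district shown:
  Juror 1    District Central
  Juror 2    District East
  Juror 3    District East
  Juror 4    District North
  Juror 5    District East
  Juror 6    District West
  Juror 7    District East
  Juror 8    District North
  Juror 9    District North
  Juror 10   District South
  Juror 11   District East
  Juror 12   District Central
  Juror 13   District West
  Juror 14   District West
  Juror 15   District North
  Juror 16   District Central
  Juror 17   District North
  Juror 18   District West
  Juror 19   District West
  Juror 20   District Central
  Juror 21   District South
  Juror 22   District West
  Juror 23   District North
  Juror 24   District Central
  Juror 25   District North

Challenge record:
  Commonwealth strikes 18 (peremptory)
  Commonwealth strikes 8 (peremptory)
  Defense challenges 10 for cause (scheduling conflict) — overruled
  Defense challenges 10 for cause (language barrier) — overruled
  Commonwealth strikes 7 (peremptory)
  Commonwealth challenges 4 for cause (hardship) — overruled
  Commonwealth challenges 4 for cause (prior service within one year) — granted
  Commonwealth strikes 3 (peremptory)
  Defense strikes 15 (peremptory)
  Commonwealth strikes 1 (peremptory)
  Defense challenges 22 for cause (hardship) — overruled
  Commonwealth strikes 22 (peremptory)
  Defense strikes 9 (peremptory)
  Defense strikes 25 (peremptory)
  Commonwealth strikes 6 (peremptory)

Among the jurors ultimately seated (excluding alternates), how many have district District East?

3

Removed: #1, #3, #4, #6, #7, #8, #9, #15, #18, #22, #25.
Seated jurors 1–9: #2, #5, #10, #11, #12, #13, #14, #16, #17 (alternates #19, #20 not counted).
Of those, in District East: #2, #5, #11 → 3.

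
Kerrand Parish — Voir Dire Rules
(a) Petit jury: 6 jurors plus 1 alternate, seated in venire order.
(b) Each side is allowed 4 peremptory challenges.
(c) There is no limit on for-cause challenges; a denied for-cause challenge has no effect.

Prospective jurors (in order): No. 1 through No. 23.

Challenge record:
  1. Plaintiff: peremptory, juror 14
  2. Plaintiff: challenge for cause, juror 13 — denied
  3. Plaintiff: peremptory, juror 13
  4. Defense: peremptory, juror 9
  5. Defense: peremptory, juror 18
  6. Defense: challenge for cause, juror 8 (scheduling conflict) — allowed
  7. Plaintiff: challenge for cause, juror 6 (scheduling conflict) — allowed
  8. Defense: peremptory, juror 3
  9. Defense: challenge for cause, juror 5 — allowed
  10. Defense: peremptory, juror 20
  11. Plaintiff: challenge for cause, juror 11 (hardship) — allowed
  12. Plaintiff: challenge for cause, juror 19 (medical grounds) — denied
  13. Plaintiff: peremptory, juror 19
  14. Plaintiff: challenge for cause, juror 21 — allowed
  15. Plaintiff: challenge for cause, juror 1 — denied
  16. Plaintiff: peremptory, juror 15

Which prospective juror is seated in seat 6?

12

Removed: #3, #5, #6, #8, #9, #11, #13, #14, #15, #18, #19, #20, #21. (#1 stays — for-cause denied.)
Seating in order: seats 1–6 → #1, #2, #4, #7, #10, #12; alternates → #16.
So seat 6 is #12.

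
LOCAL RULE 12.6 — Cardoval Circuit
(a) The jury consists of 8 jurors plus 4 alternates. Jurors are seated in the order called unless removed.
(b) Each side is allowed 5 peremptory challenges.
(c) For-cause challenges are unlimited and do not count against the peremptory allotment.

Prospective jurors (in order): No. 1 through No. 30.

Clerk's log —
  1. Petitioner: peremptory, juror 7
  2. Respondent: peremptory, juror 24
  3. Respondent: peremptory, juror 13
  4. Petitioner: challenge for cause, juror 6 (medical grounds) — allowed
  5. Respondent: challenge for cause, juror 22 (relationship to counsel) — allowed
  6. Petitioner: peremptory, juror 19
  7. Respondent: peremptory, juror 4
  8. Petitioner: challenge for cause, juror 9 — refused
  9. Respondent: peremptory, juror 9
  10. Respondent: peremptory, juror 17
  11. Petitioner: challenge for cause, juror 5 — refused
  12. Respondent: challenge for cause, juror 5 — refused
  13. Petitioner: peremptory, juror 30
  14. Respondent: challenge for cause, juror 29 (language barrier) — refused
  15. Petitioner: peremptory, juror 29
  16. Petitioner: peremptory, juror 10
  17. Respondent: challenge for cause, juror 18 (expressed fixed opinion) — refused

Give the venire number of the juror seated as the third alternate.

Removed: #4, #6, #7, #9, #10, #13, #17, #19, #22, #24, #29, #30. (#5, #18 stay — for-cause denied.)
Seating in order: seats 1–8 → #1, #2, #3, #5, #8, #11, #12, #14; alternates → #15, #16, #18, #20.
So alternate 3 is #18.

18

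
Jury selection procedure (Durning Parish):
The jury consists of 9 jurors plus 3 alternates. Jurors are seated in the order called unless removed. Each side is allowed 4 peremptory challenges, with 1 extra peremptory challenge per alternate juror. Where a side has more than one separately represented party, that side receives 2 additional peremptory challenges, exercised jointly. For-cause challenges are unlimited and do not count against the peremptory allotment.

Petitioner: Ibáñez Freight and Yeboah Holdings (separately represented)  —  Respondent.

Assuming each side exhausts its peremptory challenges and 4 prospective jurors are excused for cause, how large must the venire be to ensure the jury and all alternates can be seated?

Seats to fill: 9 + 3 alternates = 12.
Peremptories — Petitioner: 4 + 1×3 + 2 = 9; Respondent: 4 + 1×3 = 7; total 16.
For-cause removals: 4.
Minimum venire: 12 + 16 + 4 = 32.

32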